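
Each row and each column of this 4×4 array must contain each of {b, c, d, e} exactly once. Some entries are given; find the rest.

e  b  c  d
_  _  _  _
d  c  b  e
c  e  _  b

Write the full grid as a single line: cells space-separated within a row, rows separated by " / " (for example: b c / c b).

e b c d / b d e c / d c b e / c e d b

Cell (r2,c1): row 2 is empty so far; column 1 has {c,d,e} → b.
Cell (r2,c2): row 2 has {b}; column 2 has {b,c,e} → d.
Cell (r2,c3): row 2 has {b,d}; column 3 has {b,c} → e.
Cell (r2,c4): row 2 has {b,d,e}; column 4 has {b,d,e} → c.
Cell (r4,c3): row 4 has {b,c,e}; column 3 has {b,c,e} → d.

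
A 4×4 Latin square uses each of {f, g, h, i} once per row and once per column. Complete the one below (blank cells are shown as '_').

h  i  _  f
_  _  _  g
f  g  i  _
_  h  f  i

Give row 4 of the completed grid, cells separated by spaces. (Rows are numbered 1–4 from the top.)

g h f i

(r1,c3): row 1 has {f,h,i}; column 3 has {f,i}, so it must be g.
(r2,c1): row 2 has {g}; column 1 has {f,h}, so it must be i.
(r2,c2): row 2 has {g,i}; column 2 has {g,h,i}, so it must be f.
(r2,c3): row 2 has {f,g,i}; column 3 has {f,g,i}, so it must be h.
(r3,c4): row 3 has {f,g,i}; column 4 has {f,g,i}, so it must be h.
(r4,c1): row 4 has {f,h,i}; column 1 has {f,h,i}, so it must be g.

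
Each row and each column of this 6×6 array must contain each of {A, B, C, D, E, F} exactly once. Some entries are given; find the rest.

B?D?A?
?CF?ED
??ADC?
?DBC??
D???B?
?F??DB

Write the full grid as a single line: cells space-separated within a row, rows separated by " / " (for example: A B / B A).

B E D F A C / A C F B E D / F B A D C E / E D B C F A / D A C E B F / C F E A D B

Cell (r1,c2): row 1 has {A,B,D}; column 2 has {C,D,F} → E.
Cell (r1,c4): row 1 has {A,B,D,E}; column 4 has {C,D} → F.
Cell (r1,c6): row 1 has {A,B,D,E,F}; column 6 has {B,D} → C.
Cell (r2,c1): row 2 has {C,D,E,F}; column 1 has {B,D} → A.
Cell (r2,c4): row 2 has {A,C,D,E,F}; column 4 has {C,D,F} → B.
Cell (r3,c2): row 3 has {A,C,D}; column 2 has {C,D,E,F} → B.
Cell (r4,c5): row 4 has {B,C,D}; column 5 has {A,B,C,D,E} → F.
Cell (r5,c2): row 5 has {B,D}; column 2 has {B,C,D,E,F} → A.
Cell (r5,c4): row 5 has {A,B,D}; column 4 has {B,C,D,F} → E.
Cell (r5,c6): row 5 has {A,B,D,E}; column 6 has {B,C,D} → F.
Cell (r6,c4): row 6 has {B,D,F}; column 4 has {B,C,D,E,F} → A.
Cell (r3,c6): row 3 has {A,B,C,D}; column 6 has {B,C,D,F} → E.
Cell (r4,c1): row 4 has {B,C,D,F}; column 1 has {A,B,D} → E.
Cell (r4,c6): row 4 has {B,C,D,E,F}; column 6 has {B,C,D,E,F} → A.
Cell (r5,c3): row 5 has {A,B,D,E,F}; column 3 has {A,B,D,F} → C.
Cell (r6,c1): row 6 has {A,B,D,F}; column 1 has {A,B,D,E} → C.
Cell (r6,c3): row 6 has {A,B,C,D,F}; column 3 has {A,B,C,D,F} → E.
Cell (r3,c1): row 3 has {A,B,C,D,E}; column 1 has {A,B,C,D,E} → F.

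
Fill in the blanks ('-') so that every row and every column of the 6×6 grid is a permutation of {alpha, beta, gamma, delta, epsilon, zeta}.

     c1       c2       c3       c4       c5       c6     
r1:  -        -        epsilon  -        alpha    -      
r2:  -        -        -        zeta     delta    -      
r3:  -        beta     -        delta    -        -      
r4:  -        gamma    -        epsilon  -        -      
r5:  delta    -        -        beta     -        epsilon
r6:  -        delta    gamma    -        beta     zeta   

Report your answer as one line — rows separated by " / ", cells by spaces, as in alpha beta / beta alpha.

(r1,c2) = zeta
(r1,c4) = gamma
(r4,c5) = zeta
(r5,c2) = alpha
(r5,c3) = zeta
(r5,c5) = gamma
(r6,c4) = alpha
(r1,c1) = beta
(r1,c6) = delta
(r2,c2) = epsilon
(r3,c3) = alpha
(r3,c5) = epsilon
(r3,c6) = gamma
(r4,c1) = alpha
(r4,c6) = beta
(r6,c1) = epsilon
(r2,c1) = gamma
(r2,c3) = beta
(r2,c6) = alpha
(r3,c1) = zeta
(r4,c3) = delta

beta zeta epsilon gamma alpha delta / gamma epsilon beta zeta delta alpha / zeta beta alpha delta epsilon gamma / alpha gamma delta epsilon zeta beta / delta alpha zeta beta gamma epsilon / epsilon delta gamma alpha beta zeta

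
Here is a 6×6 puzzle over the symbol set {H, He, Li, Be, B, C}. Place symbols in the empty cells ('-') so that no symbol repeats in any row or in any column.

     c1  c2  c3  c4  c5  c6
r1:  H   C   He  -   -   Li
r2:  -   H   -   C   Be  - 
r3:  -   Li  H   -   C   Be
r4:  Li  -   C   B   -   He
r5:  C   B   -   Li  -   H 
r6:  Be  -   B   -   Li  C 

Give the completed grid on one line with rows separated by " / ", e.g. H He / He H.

H C He Be B Li / He H Li C Be B / B Li H He C Be / Li Be C B H He / C B Be Li He H / Be He B H Li C

(r1,c4) = Be
(r1,c5) = B
(r2,c3) = Li
(r2,c6) = B
(r3,c4) = He
(r4,c2) = Be
(r4,c5) = H
(r5,c3) = Be
(r5,c5) = He
(r6,c2) = He
(r6,c4) = H
(r2,c1) = He
(r3,c1) = B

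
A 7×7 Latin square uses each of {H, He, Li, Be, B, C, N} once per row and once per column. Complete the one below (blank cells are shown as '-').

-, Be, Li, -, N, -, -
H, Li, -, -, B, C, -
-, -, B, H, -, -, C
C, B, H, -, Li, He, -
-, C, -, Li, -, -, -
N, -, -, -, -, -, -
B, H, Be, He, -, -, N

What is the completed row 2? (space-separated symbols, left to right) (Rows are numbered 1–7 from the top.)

H Li N Be B C He

(r1,c1) = He
(r4,c7) = Be
(r5,c1) = Be
(r6,c2) = He
(r6,c3) = C
(r7,c5) = C
(r7,c6) = Li
(r2,c7) = He
(r3,c1) = Li
(r3,c2) = N
(r3,c6) = Be
(r4,c4) = N
(r2,c3) = N
(r2,c4) = Be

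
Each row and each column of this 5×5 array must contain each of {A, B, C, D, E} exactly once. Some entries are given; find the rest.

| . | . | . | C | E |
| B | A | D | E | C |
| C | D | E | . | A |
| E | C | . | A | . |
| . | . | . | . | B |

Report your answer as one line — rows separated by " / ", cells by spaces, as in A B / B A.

D B A C E / B A D E C / C D E B A / E C B A D / A E C D B

(r1,c2) = B
(r1,c3) = A
(r3,c4) = B
(r4,c3) = B
(r4,c5) = D
(r5,c2) = E
(r5,c3) = C
(r5,c4) = D
(r1,c1) = D
(r5,c1) = A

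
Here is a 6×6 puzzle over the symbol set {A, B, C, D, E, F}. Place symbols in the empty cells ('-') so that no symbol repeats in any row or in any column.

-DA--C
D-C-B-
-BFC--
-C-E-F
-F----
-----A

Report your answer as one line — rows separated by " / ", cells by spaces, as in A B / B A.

E D A B F C / D A C F B E / A B F C E D / B C D E A F / C F E A D B / F E B D C A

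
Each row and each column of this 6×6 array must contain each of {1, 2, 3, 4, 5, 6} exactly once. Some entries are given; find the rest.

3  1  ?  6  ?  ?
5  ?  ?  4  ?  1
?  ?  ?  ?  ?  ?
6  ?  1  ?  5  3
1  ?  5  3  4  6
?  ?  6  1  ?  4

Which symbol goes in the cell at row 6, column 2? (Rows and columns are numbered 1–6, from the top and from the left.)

(r1,c5) = 2
(r1,c6) = 5
(r3,c6) = 2
(r4,c4) = 2
(r5,c2) = 2
(r6,c1) = 2
(r6,c5) = 3
(r1,c3) = 4
(r2,c5) = 6
(r3,c1) = 4
(r3,c3) = 3
(r3,c4) = 5
(r3,c5) = 1
(r4,c2) = 4
(r6,c2) = 5

5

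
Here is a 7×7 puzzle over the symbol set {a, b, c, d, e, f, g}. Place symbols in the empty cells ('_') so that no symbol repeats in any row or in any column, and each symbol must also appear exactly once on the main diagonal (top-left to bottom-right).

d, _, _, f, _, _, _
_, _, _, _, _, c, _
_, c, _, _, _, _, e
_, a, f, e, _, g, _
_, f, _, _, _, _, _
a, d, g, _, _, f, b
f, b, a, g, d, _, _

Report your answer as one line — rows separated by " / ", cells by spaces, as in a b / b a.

(r2,c2) = g
(r3,c3) = b
(r6,c4) = c
(r6,c5) = e
(r7,c6) = e
(r7,c7) = c
(r1,c2) = e
(r1,c3) = c
(r3,c1) = g
(r4,c7) = d
(r5,c5) = a
(r5,c7) = g
(r1,c7) = a
(r2,c7) = f
(r3,c5) = f
(r1,c6) = b
(r2,c5) = b
(r4,c5) = c
(r5,c6) = d
(r1,c5) = g
(r2,c1) = e
(r2,c3) = d
(r2,c4) = a
(r3,c4) = d
(r3,c6) = a
(r4,c1) = b
(r5,c1) = c
(r5,c3) = e
(r5,c4) = b

d e c f g b a / e g d a b c f / g c b d f a e / b a f e c g d / c f e b a d g / a d g c e f b / f b a g d e c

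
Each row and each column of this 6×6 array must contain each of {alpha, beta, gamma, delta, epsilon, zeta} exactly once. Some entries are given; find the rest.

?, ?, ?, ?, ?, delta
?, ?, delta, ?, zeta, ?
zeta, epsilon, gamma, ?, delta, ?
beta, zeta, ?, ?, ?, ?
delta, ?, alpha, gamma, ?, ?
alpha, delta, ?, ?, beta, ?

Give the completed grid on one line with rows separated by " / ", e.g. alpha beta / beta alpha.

epsilon gamma beta zeta alpha delta / gamma alpha delta beta zeta epsilon / zeta epsilon gamma alpha delta beta / beta zeta epsilon delta gamma alpha / delta beta alpha gamma epsilon zeta / alpha delta zeta epsilon beta gamma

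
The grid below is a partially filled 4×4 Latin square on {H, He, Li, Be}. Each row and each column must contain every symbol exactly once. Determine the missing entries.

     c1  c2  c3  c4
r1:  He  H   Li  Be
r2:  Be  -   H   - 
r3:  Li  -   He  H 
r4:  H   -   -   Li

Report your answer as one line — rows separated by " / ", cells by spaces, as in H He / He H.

He H Li Be / Be Li H He / Li Be He H / H He Be Li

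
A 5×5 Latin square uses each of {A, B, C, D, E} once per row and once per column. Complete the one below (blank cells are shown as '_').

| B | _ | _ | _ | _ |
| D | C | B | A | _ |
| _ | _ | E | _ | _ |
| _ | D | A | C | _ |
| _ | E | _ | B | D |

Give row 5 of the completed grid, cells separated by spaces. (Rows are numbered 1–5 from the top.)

(r1,c2): row 1 has {B}; column 2 has {C,D,E}, so it must be A.
(r2,c5): row 2 has {A,B,C,D}; column 5 has {D}, so it must be E.
(r3,c2): row 3 has {E}; column 2 has {A,C,D,E}, so it must be B.
(r3,c4): row 3 has {B,E}; column 4 has {A,B,C}, so it must be D.
(r4,c1): row 4 has {A,C,D}; column 1 has {B,D}, so it must be E.
(r4,c5): row 4 has {A,C,D,E}; column 5 has {D,E}, so it must be B.
(r5,c3): row 5 has {B,D,E}; column 3 has {A,B,E}, so it must be C.
(r1,c3): row 1 has {A,B}; column 3 has {A,B,C,E}, so it must be D.
(r1,c4): row 1 has {A,B,D}; column 4 has {A,B,C,D}, so it must be E.
(r1,c5): row 1 has {A,B,D,E}; column 5 has {B,D,E}, so it must be C.
(r3,c5): row 3 has {B,D,E}; column 5 has {B,C,D,E}, so it must be A.
(r5,c1): row 5 has {B,C,D,E}; column 1 has {B,D,E}, so it must be A.

A E C B D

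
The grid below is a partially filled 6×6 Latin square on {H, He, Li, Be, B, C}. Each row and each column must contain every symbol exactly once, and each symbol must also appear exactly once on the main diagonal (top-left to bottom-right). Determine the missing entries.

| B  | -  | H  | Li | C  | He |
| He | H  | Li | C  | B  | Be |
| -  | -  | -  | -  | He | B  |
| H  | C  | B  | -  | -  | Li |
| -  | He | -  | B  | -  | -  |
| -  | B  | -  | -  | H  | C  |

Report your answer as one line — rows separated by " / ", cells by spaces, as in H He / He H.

(r1,c2): row 1 has {H,He,Li,B,C}; column 2 has {H,He,B,C}, so it must be Be.
(r3,c2): row 3 has {He,B}; column 2 has {H,He,Be,B,C}, so it must be Li.
(r3,c3): row 3 has {He,Li,B}; column 3 has {H,Li,B}; the diagonal has {H,B,C}, so it must be Be.
(r3,c4): row 3 has {He,Li,Be,B}; column 4 has {Li,B,C}, so it must be H.
(r4,c4): row 4 has {H,Li,B,C}; column 4 has {H,Li,B,C}; the diagonal has {H,Be,B,C}, so it must be He.
(r4,c5): row 4 has {H,He,Li,B,C}; column 5 has {H,He,B,C}, so it must be Be.
(r5,c3): row 5 has {He,B}; column 3 has {H,Li,Be,B}, so it must be C.
(r5,c5): row 5 has {He,B,C}; column 5 has {H,He,Be,B,C}; the diagonal has {H,He,Be,B,C}, so it must be Li.
(r5,c6): row 5 has {He,Li,B,C}; column 6 has {He,Li,Be,B,C}, so it must be H.
(r6,c3): row 6 has {H,B,C}; column 3 has {H,Li,Be,B,C}, so it must be He.
(r6,c4): row 6 has {H,He,B,C}; column 4 has {H,He,Li,B,C}, so it must be Be.
(r3,c1): row 3 has {H,He,Li,Be,B}; column 1 has {H,He,B}, so it must be C.
(r5,c1): row 5 has {H,He,Li,B,C}; column 1 has {H,He,B,C}, so it must be Be.
(r6,c1): row 6 has {H,He,Be,B,C}; column 1 has {H,He,Be,B,C}, so it must be Li.

B Be H Li C He / He H Li C B Be / C Li Be H He B / H C B He Be Li / Be He C B Li H / Li B He Be H C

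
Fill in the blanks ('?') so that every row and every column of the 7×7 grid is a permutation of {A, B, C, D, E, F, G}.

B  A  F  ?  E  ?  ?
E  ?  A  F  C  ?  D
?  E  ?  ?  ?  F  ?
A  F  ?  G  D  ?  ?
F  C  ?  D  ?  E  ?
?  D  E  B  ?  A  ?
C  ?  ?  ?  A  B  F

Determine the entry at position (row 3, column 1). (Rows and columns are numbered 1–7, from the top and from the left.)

D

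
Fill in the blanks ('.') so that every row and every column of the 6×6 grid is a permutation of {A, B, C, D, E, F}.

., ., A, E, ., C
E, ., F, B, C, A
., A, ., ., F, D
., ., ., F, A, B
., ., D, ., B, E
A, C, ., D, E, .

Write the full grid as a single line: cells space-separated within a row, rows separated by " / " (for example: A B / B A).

(r1,c5) = D
(r2,c2) = D
(r3,c4) = C
(r4,c2) = E
(r4,c3) = C
(r5,c2) = F
(r5,c4) = A
(r6,c3) = B
(r6,c6) = F
(r1,c2) = B
(r3,c1) = B
(r3,c3) = E
(r4,c1) = D
(r5,c1) = C
(r1,c1) = F

F B A E D C / E D F B C A / B A E C F D / D E C F A B / C F D A B E / A C B D E F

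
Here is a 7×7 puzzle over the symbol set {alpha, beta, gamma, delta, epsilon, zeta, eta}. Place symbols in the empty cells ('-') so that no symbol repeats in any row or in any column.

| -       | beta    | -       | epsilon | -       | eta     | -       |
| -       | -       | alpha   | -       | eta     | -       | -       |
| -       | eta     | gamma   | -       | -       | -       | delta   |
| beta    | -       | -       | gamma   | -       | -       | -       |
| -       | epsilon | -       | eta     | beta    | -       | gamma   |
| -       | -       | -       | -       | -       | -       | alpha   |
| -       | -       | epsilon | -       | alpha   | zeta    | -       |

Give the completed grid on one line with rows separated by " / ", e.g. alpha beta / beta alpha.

alpha beta delta epsilon gamma eta zeta / epsilon zeta alpha delta eta gamma beta / zeta eta gamma alpha epsilon beta delta / beta alpha eta gamma zeta delta epsilon / delta epsilon zeta eta beta alpha gamma / eta gamma beta zeta delta epsilon alpha / gamma delta epsilon beta alpha zeta eta

(r1,c7): row 1 has {beta,epsilon,eta}; column 7 has {alpha,gamma,delta}, so it must be zeta.
(r1,c3): row 1 has {beta,epsilon,zeta,eta}; column 3 has {alpha,gamma,epsilon}, so it must be delta.
(r1,c5): row 1 has {beta,delta,epsilon,zeta,eta}; column 5 has {alpha,beta,eta}, so it must be gamma.
(r5,c3): row 5 has {beta,gamma,epsilon,eta}; column 3 has {alpha,gamma,delta,epsilon}, so it must be zeta.
(r1,c1): row 1 has {beta,gamma,delta,epsilon,zeta,eta}; column 1 has {beta}, so it must be alpha.
(r4,c3): row 4 has {beta,gamma}; column 3 has {alpha,gamma,delta,epsilon,zeta}, so it must be eta.
(r4,c7): row 4 has {beta,gamma,eta}; column 7 has {alpha,gamma,delta,zeta}, so it must be epsilon.
(r5,c1): row 5 has {beta,gamma,epsilon,zeta,eta}; column 1 has {alpha,beta}, so it must be delta.
(r5,c6): row 5 has {beta,gamma,delta,epsilon,zeta,eta}; column 6 has {zeta,eta}, so it must be alpha.
(r6,c3): row 6 has {alpha}; column 3 has {alpha,gamma,delta,epsilon,zeta,eta}, so it must be beta.
(r2,c7): row 2 has {alpha,eta}; column 7 has {alpha,gamma,delta,epsilon,zeta}, so it must be beta.
(r4,c6): row 4 has {beta,gamma,epsilon,eta}; column 6 has {alpha,zeta,eta}, so it must be delta.
(r7,c7): row 7 has {alpha,epsilon,zeta}; column 7 has {alpha,beta,gamma,delta,epsilon,zeta}, so it must be eta.
(r4,c5): row 4 has {beta,gamma,delta,epsilon,eta}; column 5 has {alpha,beta,gamma,eta}, so it must be zeta.
(r7,c1): row 7 has {alpha,epsilon,zeta,eta}; column 1 has {alpha,beta,delta}, so it must be gamma.
(r7,c2): row 7 has {alpha,gamma,epsilon,zeta,eta}; column 2 has {beta,epsilon,eta}, so it must be delta.
(r7,c4): row 7 has {alpha,gamma,delta,epsilon,zeta,eta}; column 4 has {gamma,epsilon,eta}, so it must be beta.
(r3,c5): row 3 has {gamma,delta,eta}; column 5 has {alpha,beta,gamma,zeta,eta}, so it must be epsilon.
(r3,c6): row 3 has {gamma,delta,epsilon,eta}; column 6 has {alpha,delta,zeta,eta}, so it must be beta.
(r4,c2): row 4 has {beta,gamma,delta,epsilon,zeta,eta}; column 2 has {beta,delta,epsilon,eta}, so it must be alpha.
(r6,c5): row 6 has {alpha,beta}; column 5 has {alpha,beta,gamma,epsilon,zeta,eta}, so it must be delta.
(r3,c1): row 3 has {beta,gamma,delta,epsilon,eta}; column 1 has {alpha,beta,gamma,delta}, so it must be zeta.
(r3,c4): row 3 has {beta,gamma,delta,epsilon,zeta,eta}; column 4 has {beta,gamma,epsilon,eta}, so it must be alpha.
(r6,c4): row 6 has {alpha,beta,delta}; column 4 has {alpha,beta,gamma,epsilon,eta}, so it must be zeta.
(r2,c1): row 2 has {alpha,beta,eta}; column 1 has {alpha,beta,gamma,delta,zeta}, so it must be epsilon.
(r2,c4): row 2 has {alpha,beta,epsilon,eta}; column 4 has {alpha,beta,gamma,epsilon,zeta,eta}, so it must be delta.
(r2,c6): row 2 has {alpha,beta,delta,epsilon,eta}; column 6 has {alpha,beta,delta,zeta,eta}, so it must be gamma.
(r6,c1): row 6 has {alpha,beta,delta,zeta}; column 1 has {alpha,beta,gamma,delta,epsilon,zeta}, so it must be eta.
(r6,c2): row 6 has {alpha,beta,delta,zeta,eta}; column 2 has {alpha,beta,delta,epsilon,eta}, so it must be gamma.
(r6,c6): row 6 has {alpha,beta,gamma,delta,zeta,eta}; column 6 has {alpha,beta,gamma,delta,zeta,eta}, so it must be epsilon.
(r2,c2): row 2 has {alpha,beta,gamma,delta,epsilon,eta}; column 2 has {alpha,beta,gamma,delta,epsilon,eta}, so it must be zeta.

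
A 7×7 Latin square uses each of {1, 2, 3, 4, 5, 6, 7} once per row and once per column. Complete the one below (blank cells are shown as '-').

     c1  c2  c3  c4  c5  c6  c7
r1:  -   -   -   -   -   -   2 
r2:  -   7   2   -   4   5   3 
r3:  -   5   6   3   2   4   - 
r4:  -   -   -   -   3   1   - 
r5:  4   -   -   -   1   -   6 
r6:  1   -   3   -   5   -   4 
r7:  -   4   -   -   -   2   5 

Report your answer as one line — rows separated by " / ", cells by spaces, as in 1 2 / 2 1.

5 1 7 4 6 3 2 / 6 7 2 1 4 5 3 / 7 5 6 3 2 4 1 / 2 6 4 5 3 1 7 / 4 3 5 2 1 7 6 / 1 2 3 7 5 6 4 / 3 4 1 6 7 2 5

At row 2, column 1: row 2 has {2,3,4,5,7}; column 1 has {1,4}; that leaves 6.
At row 2, column 4: row 2 has {2,3,4,5,6,7}; column 4 has {3}; that leaves 1.
At row 3, column 1: row 3 has {2,3,4,5,6}; column 1 has {1,4,6}; that leaves 7.
At row 3, column 7: row 3 has {2,3,4,5,6,7}; column 7 has {2,3,4,5,6}; that leaves 1.
At row 4, column 7: row 4 has {1,3}; column 7 has {1,2,3,4,5,6}; that leaves 7.
At row 7, column 1: row 7 has {2,4,5}; column 1 has {1,4,6,7}; that leaves 3.
At row 1, column 1: row 1 has {2}; column 1 has {1,3,4,6,7}; that leaves 5.
At row 4, column 1: row 4 has {1,3,7}; column 1 has {1,3,4,5,6,7}; that leaves 2.
At row 4, column 2: row 4 has {1,2,3,7}; column 2 has {4,5,7}; that leaves 6.
At row 6, column 2: row 6 has {1,3,4,5}; column 2 has {4,5,6,7}; that leaves 2.
At row 5, column 2: row 5 has {1,4,6}; column 2 has {2,4,5,6,7}; that leaves 3.
At row 5, column 6: row 5 has {1,3,4,6}; column 6 has {1,2,4,5}; that leaves 7.
At row 6, column 6: row 6 has {1,2,3,4,5}; column 6 has {1,2,4,5,7}; that leaves 6.
At row 1, column 2: row 1 has {2,5}; column 2 has {2,3,4,5,6,7}; that leaves 1.
At row 1, column 6: row 1 has {1,2,5}; column 6 has {1,2,4,5,6,7}; that leaves 3.
At row 5, column 3: row 5 has {1,3,4,6,7}; column 3 has {2,3,6}; that leaves 5.
At row 5, column 4: row 5 has {1,3,4,5,6,7}; column 4 has {1,3}; that leaves 2.
At row 6, column 4: row 6 has {1,2,3,4,5,6}; column 4 has {1,2,3}; that leaves 7.
At row 7, column 4: row 7 has {2,3,4,5}; column 4 has {1,2,3,7}; that leaves 6.
At row 7, column 5: row 7 has {2,3,4,5,6}; column 5 has {1,2,3,4,5}; that leaves 7.
At row 1, column 4: row 1 has {1,2,3,5}; column 4 has {1,2,3,6,7}; that leaves 4.
At row 1, column 5: row 1 has {1,2,3,4,5}; column 5 has {1,2,3,4,5,7}; that leaves 6.
At row 4, column 3: row 4 has {1,2,3,6,7}; column 3 has {2,3,5,6}; that leaves 4.
At row 4, column 4: row 4 has {1,2,3,4,6,7}; column 4 has {1,2,3,4,6,7}; that leaves 5.
At row 7, column 3: row 7 has {2,3,4,5,6,7}; column 3 has {2,3,4,5,6}; that leaves 1.
At row 1, column 3: row 1 has {1,2,3,4,5,6}; column 3 has {1,2,3,4,5,6}; that leaves 7.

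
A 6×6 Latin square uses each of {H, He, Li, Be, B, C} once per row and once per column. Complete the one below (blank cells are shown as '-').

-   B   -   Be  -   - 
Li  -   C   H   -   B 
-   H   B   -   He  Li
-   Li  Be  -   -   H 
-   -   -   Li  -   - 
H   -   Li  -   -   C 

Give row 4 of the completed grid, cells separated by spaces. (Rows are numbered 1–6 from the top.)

He Li Be B C H

row 1 has {Be,B}; column 6 has {H,Li,B,C} — only He is left for (r1,c6).
row 2 has {H,Li,B,C}; column 5 has {He} — only Be is left for (r2,c5).
row 3 has {H,He,Li,B}; column 4 has {H,Li,Be} — only C is left for (r3,c4).
row 5 has {Li}; column 6 has {H,He,Li,B,C} — only Be is left for (r5,c6).
row 6 has {H,Li,C}; column 5 has {He,Be} — only B is left for (r6,c5).
row 1 has {He,Be,B}; column 1 has {H,Li} — only C is left for (r1,c1).
row 1 has {He,Be,B,C}; column 3 has {Li,Be,B,C} — only H is left for (r1,c3).
row 1 has {H,He,Be,B,C}; column 5 has {He,Be,B} — only Li is left for (r1,c5).
row 2 has {H,Li,Be,B,C}; column 2 has {H,Li,B} — only He is left for (r2,c2).
row 3 has {H,He,Li,B,C}; column 1 has {H,Li,C} — only Be is left for (r3,c1).
row 4 has {H,Li,Be}; column 5 has {He,Li,Be,B} — only C is left for (r4,c5).
row 5 has {Li,Be}; column 2 has {H,He,Li,B} — only C is left for (r5,c2).
row 5 has {Li,Be,C}; column 3 has {H,Li,Be,B,C} — only He is left for (r5,c3).
row 5 has {He,Li,Be,C}; column 5 has {He,Li,Be,B,C} — only H is left for (r5,c5).
row 6 has {H,Li,B,C}; column 2 has {H,He,Li,B,C} — only Be is left for (r6,c2).
row 6 has {H,Li,Be,B,C}; column 4 has {H,Li,Be,C} — only He is left for (r6,c4).
row 4 has {H,Li,Be,C}; column 4 has {H,He,Li,Be,C} — only B is left for (r4,c4).
row 5 has {H,He,Li,Be,C}; column 1 has {H,Li,Be,C} — only B is left for (r5,c1).
row 4 has {H,Li,Be,B,C}; column 1 has {H,Li,Be,B,C} — only He is left for (r4,c1).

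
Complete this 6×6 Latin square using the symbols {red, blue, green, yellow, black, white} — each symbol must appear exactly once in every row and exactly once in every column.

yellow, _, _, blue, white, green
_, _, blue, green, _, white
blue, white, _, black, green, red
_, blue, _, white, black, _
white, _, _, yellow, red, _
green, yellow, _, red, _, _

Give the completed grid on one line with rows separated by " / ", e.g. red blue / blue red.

At row 2, column 5: row 2 has {blue,green,white}; column 5 has {red,green,black,white}; that leaves yellow.
At row 3, column 3: row 3 has {red,blue,green,black,white}; column 3 has {blue}; that leaves yellow.
At row 4, column 1: row 4 has {blue,black,white}; column 1 has {blue,green,yellow,white}; that leaves red.
At row 4, column 3: row 4 has {red,blue,black,white}; column 3 has {blue,yellow}; that leaves green.
At row 4, column 6: row 4 has {red,blue,green,black,white}; column 6 has {red,green,white}; that leaves yellow.
At row 5, column 3: row 5 has {red,yellow,white}; column 3 has {blue,green,yellow}; that leaves black.
At row 5, column 6: row 5 has {red,yellow,black,white}; column 6 has {red,green,yellow,white}; that leaves blue.
At row 6, column 3: row 6 has {red,green,yellow}; column 3 has {blue,green,yellow,black}; that leaves white.
At row 6, column 5: row 6 has {red,green,yellow,white}; column 5 has {red,green,yellow,black,white}; that leaves blue.
At row 6, column 6: row 6 has {red,blue,green,yellow,white}; column 6 has {red,blue,green,yellow,white}; that leaves black.
At row 1, column 3: row 1 has {blue,green,yellow,white}; column 3 has {blue,green,yellow,black,white}; that leaves red.
At row 2, column 1: row 2 has {blue,green,yellow,white}; column 1 has {red,blue,green,yellow,white}; that leaves black.
At row 2, column 2: row 2 has {blue,green,yellow,black,white}; column 2 has {blue,yellow,white}; that leaves red.
At row 5, column 2: row 5 has {red,blue,yellow,black,white}; column 2 has {red,blue,yellow,white}; that leaves green.
At row 1, column 2: row 1 has {red,blue,green,yellow,white}; column 2 has {red,blue,green,yellow,white}; that leaves black.

yellow black red blue white green / black red blue green yellow white / blue white yellow black green red / red blue green white black yellow / white green black yellow red blue / green yellow white red blue black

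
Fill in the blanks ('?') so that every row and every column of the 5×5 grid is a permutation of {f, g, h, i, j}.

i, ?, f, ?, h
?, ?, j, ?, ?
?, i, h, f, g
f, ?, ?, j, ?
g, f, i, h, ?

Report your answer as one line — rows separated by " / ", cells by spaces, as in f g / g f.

i j f g h / h g j i f / j i h f g / f h g j i / g f i h j

(r1,c4) = g
(r2,c1) = h
(r2,c2) = g
(r2,c4) = i
(r2,c5) = f
(r3,c1) = j
(r4,c2) = h
(r4,c3) = g
(r4,c5) = i
(r5,c5) = j
(r1,c2) = j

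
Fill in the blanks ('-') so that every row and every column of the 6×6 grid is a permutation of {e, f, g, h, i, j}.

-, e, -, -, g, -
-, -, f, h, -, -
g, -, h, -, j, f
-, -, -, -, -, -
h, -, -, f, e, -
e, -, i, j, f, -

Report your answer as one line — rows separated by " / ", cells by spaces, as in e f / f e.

f e j i g h / j g f h i e / g i h e j f / i f e g h j / h j g f e i / e h i j f g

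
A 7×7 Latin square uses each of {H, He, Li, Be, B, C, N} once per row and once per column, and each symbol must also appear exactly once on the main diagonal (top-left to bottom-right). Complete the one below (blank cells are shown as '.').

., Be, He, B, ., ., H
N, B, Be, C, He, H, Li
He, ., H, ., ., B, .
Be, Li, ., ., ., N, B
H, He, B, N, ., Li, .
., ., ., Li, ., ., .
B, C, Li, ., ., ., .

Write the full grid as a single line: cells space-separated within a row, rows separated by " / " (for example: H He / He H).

Li Be He B N C H / N B Be C He H Li / He N H Be Li B C / Be Li C He H N B / H He B N C Li Be / C H N Li B Be He / B C Li H Be He N

(r1,c6) = C
(r3,c2) = N
(r3,c4) = Be
(r3,c7) = C
(r4,c3) = C
(r4,c4) = He
(r4,c5) = H
(r5,c7) = Be
(r6,c1) = C
(r6,c2) = H
(r6,c3) = N
(r6,c6) = Be
(r6,c7) = He
(r7,c4) = H
(r7,c6) = He
(r7,c7) = N
(r1,c1) = Li
(r1,c5) = N
(r3,c5) = Li
(r5,c5) = C
(r6,c5) = B
(r7,c5) = Be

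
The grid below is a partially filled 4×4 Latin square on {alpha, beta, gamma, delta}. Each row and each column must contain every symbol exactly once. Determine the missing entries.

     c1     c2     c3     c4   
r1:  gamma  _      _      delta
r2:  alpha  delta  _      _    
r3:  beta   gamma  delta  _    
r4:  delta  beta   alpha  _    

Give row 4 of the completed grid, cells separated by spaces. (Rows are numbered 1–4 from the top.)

delta beta alpha gamma

(r1,c2) = alpha
(r1,c3) = beta
(r2,c3) = gamma
(r2,c4) = beta
(r3,c4) = alpha
(r4,c4) = gamma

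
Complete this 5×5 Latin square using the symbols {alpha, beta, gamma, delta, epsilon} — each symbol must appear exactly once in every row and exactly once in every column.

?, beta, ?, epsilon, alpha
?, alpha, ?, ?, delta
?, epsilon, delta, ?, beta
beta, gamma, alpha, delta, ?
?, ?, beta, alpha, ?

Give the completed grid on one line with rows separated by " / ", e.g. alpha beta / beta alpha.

delta beta gamma epsilon alpha / gamma alpha epsilon beta delta / alpha epsilon delta gamma beta / beta gamma alpha delta epsilon / epsilon delta beta alpha gamma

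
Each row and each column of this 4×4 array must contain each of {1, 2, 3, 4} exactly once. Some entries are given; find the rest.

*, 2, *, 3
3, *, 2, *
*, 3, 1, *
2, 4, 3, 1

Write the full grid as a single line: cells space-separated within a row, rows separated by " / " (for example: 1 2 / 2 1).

1 2 4 3 / 3 1 2 4 / 4 3 1 2 / 2 4 3 1

(r1,c3) = 4
(r2,c2) = 1
(r2,c4) = 4
(r3,c1) = 4
(r3,c4) = 2
(r1,c1) = 1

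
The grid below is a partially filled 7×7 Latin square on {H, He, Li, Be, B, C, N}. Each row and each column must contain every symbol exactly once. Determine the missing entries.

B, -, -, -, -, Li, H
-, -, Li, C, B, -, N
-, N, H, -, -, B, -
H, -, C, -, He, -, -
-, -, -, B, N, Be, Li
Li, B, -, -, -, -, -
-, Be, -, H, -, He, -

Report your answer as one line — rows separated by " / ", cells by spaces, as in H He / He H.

At row 2, column 6: row 2 has {Li,B,C,N}; column 6 has {He,Li,Be,B}; that leaves H.
At row 4, column 2: row 4 has {H,He,C}; column 2 has {Be,B,N}; that leaves Li.
At row 4, column 6: row 4 has {H,He,Li,C}; column 6 has {H,He,Li,Be,B}; that leaves N.
At row 5, column 3: row 5 has {Li,Be,B,N}; column 3 has {H,Li,C}; that leaves He.
At row 6, column 6: row 6 has {Li,B}; column 6 has {H,He,Li,Be,B,N}; that leaves C.
At row 2, column 2: row 2 has {H,Li,B,C,N}; column 2 has {Li,Be,B,N}; that leaves He.
At row 4, column 4: row 4 has {H,He,Li,C,N}; column 4 has {H,B,C}; that leaves Be.
At row 4, column 7: row 4 has {H,He,Li,Be,C,N}; column 7 has {H,Li,N}; that leaves B.
At row 5, column 1: row 5 has {He,Li,Be,B,N}; column 1 has {H,Li,B}; that leaves C.
At row 5, column 2: row 5 has {He,Li,Be,B,C,N}; column 2 has {He,Li,Be,B,N}; that leaves H.
At row 7, column 1: row 7 has {H,He,Be}; column 1 has {H,Li,B,C}; that leaves N.
At row 7, column 3: row 7 has {H,He,Be,N}; column 3 has {H,He,Li,C}; that leaves B.
At row 7, column 7: row 7 has {H,He,Be,B,N}; column 7 has {H,Li,B,N}; that leaves C.
At row 1, column 2: row 1 has {H,Li,B}; column 2 has {H,He,Li,Be,B,N}; that leaves C.
At row 1, column 5: row 1 has {H,Li,B,C}; column 5 has {He,B,N}; that leaves Be.
At row 2, column 1: row 2 has {H,He,Li,B,C,N}; column 1 has {H,Li,B,C,N}; that leaves Be.
At row 3, column 1: row 3 has {H,B,N}; column 1 has {H,Li,Be,B,C,N}; that leaves He.
At row 3, column 4: row 3 has {H,He,B,N}; column 4 has {H,Be,B,C}; that leaves Li.
At row 3, column 5: row 3 has {H,He,Li,B,N}; column 5 has {He,Be,B,N}; that leaves C.
At row 3, column 7: row 3 has {H,He,Li,B,C,N}; column 7 has {H,Li,B,C,N}; that leaves Be.
At row 6, column 5: row 6 has {Li,B,C}; column 5 has {He,Be,B,C,N}; that leaves H.
At row 6, column 7: row 6 has {H,Li,B,C}; column 7 has {H,Li,Be,B,C,N}; that leaves He.
At row 7, column 5: row 7 has {H,He,Be,B,C,N}; column 5 has {H,He,Be,B,C,N}; that leaves Li.
At row 1, column 3: row 1 has {H,Li,Be,B,C}; column 3 has {H,He,Li,B,C}; that leaves N.
At row 1, column 4: row 1 has {H,Li,Be,B,C,N}; column 4 has {H,Li,Be,B,C}; that leaves He.
At row 6, column 3: row 6 has {H,He,Li,B,C}; column 3 has {H,He,Li,B,C,N}; that leaves Be.
At row 6, column 4: row 6 has {H,He,Li,Be,B,C}; column 4 has {H,He,Li,Be,B,C}; that leaves N.

B C N He Be Li H / Be He Li C B H N / He N H Li C B Be / H Li C Be He N B / C H He B N Be Li / Li B Be N H C He / N Be B H Li He C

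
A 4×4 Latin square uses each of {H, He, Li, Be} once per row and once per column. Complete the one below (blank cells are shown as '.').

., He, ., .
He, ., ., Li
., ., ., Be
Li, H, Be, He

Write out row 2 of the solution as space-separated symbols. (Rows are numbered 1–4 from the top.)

He Be H Li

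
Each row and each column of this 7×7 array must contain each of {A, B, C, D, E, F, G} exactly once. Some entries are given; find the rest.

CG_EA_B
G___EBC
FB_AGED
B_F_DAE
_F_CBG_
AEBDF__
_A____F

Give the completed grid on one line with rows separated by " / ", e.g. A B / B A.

C G D E A F B / G D A F E B C / F B C A G E D / B C F G D A E / D F E C B G A / A E B D F C G / E A G B C D F

(r1,c3) = D
(r1,c6) = F
(r2,c2) = D
(r2,c3) = A
(r2,c4) = F
(r3,c3) = C
(r4,c2) = C
(r4,c4) = G
(r5,c3) = E
(r5,c7) = A
(r6,c6) = C
(r6,c7) = G
(r7,c3) = G
(r7,c4) = B
(r7,c5) = C
(r7,c6) = D
(r5,c1) = D
(r7,c1) = E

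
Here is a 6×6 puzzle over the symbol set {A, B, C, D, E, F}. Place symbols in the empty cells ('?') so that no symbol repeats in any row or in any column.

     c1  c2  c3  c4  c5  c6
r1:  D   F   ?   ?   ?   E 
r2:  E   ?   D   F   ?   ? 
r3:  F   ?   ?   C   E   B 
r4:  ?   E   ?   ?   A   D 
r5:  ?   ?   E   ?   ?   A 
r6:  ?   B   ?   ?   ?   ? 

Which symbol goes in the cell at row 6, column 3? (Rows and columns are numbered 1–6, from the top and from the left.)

C

(r2,c6): row 2 has {D,E,F}; column 6 has {A,B,D,E}, so it must be C.
(r3,c3): row 3 has {B,C,E,F}; column 3 has {D,E}, so it must be A.
(r4,c4): row 4 has {A,D,E}; column 4 has {C,F}, so it must be B.
(r5,c4): row 5 has {A,E}; column 4 has {B,C,F}, so it must be D.
(r6,c6): row 6 has {B}; column 6 has {A,B,C,D,E}, so it must be F.
(r1,c4): row 1 has {D,E,F}; column 4 has {B,C,D,F}, so it must be A.
(r2,c2): row 2 has {C,D,E,F}; column 2 has {B,E,F}, so it must be A.
(r2,c5): row 2 has {A,C,D,E,F}; column 5 has {A,E}, so it must be B.
(r3,c2): row 3 has {A,B,C,E,F}; column 2 has {A,B,E,F}, so it must be D.
(r4,c1): row 4 has {A,B,D,E}; column 1 has {D,E,F}, so it must be C.
(r4,c3): row 4 has {A,B,C,D,E}; column 3 has {A,D,E}, so it must be F.
(r5,c1): row 5 has {A,D,E}; column 1 has {C,D,E,F}, so it must be B.
(r5,c2): row 5 has {A,B,D,E}; column 2 has {A,B,D,E,F}, so it must be C.
(r5,c5): row 5 has {A,B,C,D,E}; column 5 has {A,B,E}, so it must be F.
(r6,c1): row 6 has {B,F}; column 1 has {B,C,D,E,F}, so it must be A.
(r6,c3): row 6 has {A,B,F}; column 3 has {A,D,E,F}, so it must be C.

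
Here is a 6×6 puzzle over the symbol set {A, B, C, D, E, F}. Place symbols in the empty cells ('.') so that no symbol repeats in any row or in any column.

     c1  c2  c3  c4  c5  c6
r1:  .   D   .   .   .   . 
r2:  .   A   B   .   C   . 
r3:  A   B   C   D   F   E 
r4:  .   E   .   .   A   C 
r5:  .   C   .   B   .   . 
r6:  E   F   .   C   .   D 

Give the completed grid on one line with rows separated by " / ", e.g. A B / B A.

C D F A E B / D A B E C F / A B C D F E / B E D F A C / F C E B D A / E F A C B D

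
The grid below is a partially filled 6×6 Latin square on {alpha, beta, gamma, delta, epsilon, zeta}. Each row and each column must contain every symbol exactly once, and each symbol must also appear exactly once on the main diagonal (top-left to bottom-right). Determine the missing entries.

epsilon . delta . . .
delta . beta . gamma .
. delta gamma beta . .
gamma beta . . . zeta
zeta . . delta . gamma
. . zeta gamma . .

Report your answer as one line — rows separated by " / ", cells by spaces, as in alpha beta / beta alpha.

(r3,c1) = alpha
(r3,c6) = epsilon
(r4,c4) = alpha
(r5,c5) = beta
(r6,c1) = beta
(r6,c6) = delta
(r1,c4) = zeta
(r1,c5) = alpha
(r1,c6) = beta
(r2,c2) = zeta
(r2,c4) = epsilon
(r2,c6) = alpha
(r3,c5) = zeta
(r4,c3) = epsilon
(r4,c5) = delta
(r5,c3) = alpha
(r6,c5) = epsilon
(r1,c2) = gamma
(r5,c2) = epsilon
(r6,c2) = alpha

epsilon gamma delta zeta alpha beta / delta zeta beta epsilon gamma alpha / alpha delta gamma beta zeta epsilon / gamma beta epsilon alpha delta zeta / zeta epsilon alpha delta beta gamma / beta alpha zeta gamma epsilon delta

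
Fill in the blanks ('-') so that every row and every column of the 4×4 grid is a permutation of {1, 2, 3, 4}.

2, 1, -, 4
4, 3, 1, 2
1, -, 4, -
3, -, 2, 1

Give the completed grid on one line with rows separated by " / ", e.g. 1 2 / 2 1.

2 1 3 4 / 4 3 1 2 / 1 2 4 3 / 3 4 2 1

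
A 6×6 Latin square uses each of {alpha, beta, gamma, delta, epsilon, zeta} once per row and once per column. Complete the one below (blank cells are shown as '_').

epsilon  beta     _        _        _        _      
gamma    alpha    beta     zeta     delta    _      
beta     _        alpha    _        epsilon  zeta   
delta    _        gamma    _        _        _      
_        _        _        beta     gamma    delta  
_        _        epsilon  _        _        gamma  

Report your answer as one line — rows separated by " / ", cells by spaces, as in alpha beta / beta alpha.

epsilon beta delta gamma zeta alpha / gamma alpha beta zeta delta epsilon / beta gamma alpha delta epsilon zeta / delta zeta gamma epsilon alpha beta / alpha epsilon zeta beta gamma delta / zeta delta epsilon alpha beta gamma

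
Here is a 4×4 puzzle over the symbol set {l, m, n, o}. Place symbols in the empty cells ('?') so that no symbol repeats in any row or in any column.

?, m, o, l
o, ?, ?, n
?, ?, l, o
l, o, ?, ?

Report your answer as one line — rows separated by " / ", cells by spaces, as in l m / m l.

n m o l / o l m n / m n l o / l o n m

row 1 has {l,m,o}; column 1 has {l,o} — only n is left for (r1,c1).
row 2 has {n,o}; column 2 has {m,o} — only l is left for (r2,c2).
row 2 has {l,n,o}; column 3 has {l,o} — only m is left for (r2,c3).
row 3 has {l,o}; column 1 has {l,n,o} — only m is left for (r3,c1).
row 3 has {l,m,o}; column 2 has {l,m,o} — only n is left for (r3,c2).
row 4 has {l,o}; column 3 has {l,m,o} — only n is left for (r4,c3).
row 4 has {l,n,o}; column 4 has {l,n,o} — only m is left for (r4,c4).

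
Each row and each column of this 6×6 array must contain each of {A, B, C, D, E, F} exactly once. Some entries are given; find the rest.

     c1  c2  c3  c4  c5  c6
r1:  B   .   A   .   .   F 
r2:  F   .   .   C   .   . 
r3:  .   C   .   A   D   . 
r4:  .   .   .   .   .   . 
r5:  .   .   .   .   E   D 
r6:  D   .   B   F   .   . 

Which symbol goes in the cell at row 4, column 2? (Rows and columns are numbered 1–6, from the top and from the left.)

B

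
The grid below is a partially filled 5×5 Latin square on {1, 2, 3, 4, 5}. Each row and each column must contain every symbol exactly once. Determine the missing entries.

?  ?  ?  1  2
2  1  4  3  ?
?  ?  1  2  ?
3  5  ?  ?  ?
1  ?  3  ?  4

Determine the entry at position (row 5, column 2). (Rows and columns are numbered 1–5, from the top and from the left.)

2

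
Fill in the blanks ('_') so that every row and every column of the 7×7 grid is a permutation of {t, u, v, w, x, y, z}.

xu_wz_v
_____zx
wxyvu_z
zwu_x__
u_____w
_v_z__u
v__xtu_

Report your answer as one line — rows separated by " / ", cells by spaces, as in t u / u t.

Cell (r1,c3): row 1 has {u,v,w,x,z}; column 3 has {u,y} → t.
Cell (r1,c6): row 1 has {t,u,v,w,x,z}; column 6 has {u,z} → y.
Cell (r3,c6): row 3 has {u,v,w,x,y,z}; column 6 has {u,y,z} → t.
Cell (r4,c6): row 4 has {u,w,x,z}; column 6 has {t,u,y,z} → v.
Cell (r5,c6): row 5 has {u,w}; column 6 has {t,u,v,y,z} → x.
Cell (r6,c6): row 6 has {u,v,z}; column 6 has {t,u,v,x,y,z} → w.
Cell (r7,c7): row 7 has {t,u,v,x}; column 7 has {u,v,w,x,z} → y.
Cell (r4,c7): row 4 has {u,v,w,x,z}; column 7 has {u,v,w,x,y,z} → t.
Cell (r6,c3): row 6 has {u,v,w,z}; column 3 has {t,u,y} → x.
Cell (r6,c5): row 6 has {u,v,w,x,z}; column 5 has {t,u,x,z} → y.
Cell (r7,c2): row 7 has {t,u,v,x,y}; column 2 has {u,v,w,x} → z.
Cell (r7,c3): row 7 has {t,u,v,x,y,z}; column 3 has {t,u,x,y} → w.
Cell (r2,c3): row 2 has {x,z}; column 3 has {t,u,w,x,y} → v.
Cell (r2,c5): row 2 has {v,x,z}; column 5 has {t,u,x,y,z} → w.
Cell (r4,c4): row 4 has {t,u,v,w,x,z}; column 4 has {v,w,x,z} → y.
Cell (r5,c3): row 5 has {u,w,x}; column 3 has {t,u,v,w,x,y} → z.
Cell (r5,c4): row 5 has {u,w,x,z}; column 4 has {v,w,x,y,z} → t.
Cell (r5,c5): row 5 has {t,u,w,x,z}; column 5 has {t,u,w,x,y,z} → v.
Cell (r6,c1): row 6 has {u,v,w,x,y,z}; column 1 has {u,v,w,x,z} → t.
Cell (r2,c1): row 2 has {v,w,x,z}; column 1 has {t,u,v,w,x,z} → y.
Cell (r2,c2): row 2 has {v,w,x,y,z}; column 2 has {u,v,w,x,z} → t.
Cell (r2,c4): row 2 has {t,v,w,x,y,z}; column 4 has {t,v,w,x,y,z} → u.
Cell (r5,c2): row 5 has {t,u,v,w,x,z}; column 2 has {t,u,v,w,x,z} → y.

x u t w z y v / y t v u w z x / w x y v u t z / z w u y x v t / u y z t v x w / t v x z y w u / v z w x t u y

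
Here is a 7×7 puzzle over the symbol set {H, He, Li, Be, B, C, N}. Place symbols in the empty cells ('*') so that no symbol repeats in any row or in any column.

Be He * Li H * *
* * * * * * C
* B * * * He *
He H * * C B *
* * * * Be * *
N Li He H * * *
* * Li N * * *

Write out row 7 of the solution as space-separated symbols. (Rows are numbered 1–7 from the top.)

B C Li N He Be H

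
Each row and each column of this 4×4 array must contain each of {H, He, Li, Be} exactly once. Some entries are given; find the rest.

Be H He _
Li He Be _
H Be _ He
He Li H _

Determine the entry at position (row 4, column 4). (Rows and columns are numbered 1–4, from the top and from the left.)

Be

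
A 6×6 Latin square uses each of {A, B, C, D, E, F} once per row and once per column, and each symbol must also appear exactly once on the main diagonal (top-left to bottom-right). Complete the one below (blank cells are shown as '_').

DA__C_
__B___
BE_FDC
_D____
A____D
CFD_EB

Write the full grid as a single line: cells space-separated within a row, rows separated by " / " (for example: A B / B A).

D A F B C E / E C B D A F / B E A F D C / F D C E B A / A B E C F D / C F D A E B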